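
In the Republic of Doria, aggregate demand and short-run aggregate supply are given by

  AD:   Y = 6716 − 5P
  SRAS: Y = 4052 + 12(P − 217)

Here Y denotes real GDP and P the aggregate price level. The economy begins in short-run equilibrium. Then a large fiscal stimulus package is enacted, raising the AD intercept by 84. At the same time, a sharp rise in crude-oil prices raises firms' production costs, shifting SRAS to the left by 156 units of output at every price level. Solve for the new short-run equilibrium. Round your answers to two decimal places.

After both shocks: AD is Y = 6800 − 5P and SRAS is Y = 1292 + 12P.
Setting them equal: 5508 = 17P, so P = 324.00.
Substituting into AD, Y = 5180.00.

P = 324.00, Y = 5180.00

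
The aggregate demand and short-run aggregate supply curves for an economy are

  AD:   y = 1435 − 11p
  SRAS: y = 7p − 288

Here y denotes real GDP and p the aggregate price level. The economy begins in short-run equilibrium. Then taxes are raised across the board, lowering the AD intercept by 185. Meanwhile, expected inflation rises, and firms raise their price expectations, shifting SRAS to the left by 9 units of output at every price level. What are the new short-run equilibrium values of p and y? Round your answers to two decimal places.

p = 85.94, y = 304.61

After both shocks: AD is y = 1250 − 11p and SRAS is y = 7p − 297.
Setting them equal: 1547 = 18p, so p = 85.94.
Substituting into AD, y = 304.61.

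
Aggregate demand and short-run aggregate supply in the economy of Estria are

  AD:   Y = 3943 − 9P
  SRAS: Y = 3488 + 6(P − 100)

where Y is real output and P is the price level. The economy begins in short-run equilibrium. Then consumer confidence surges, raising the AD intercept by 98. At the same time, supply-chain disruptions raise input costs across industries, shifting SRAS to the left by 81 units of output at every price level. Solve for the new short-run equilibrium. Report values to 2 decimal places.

P = 82.27, Y = 3300.60

After both shocks: AD is Y = 4041 − 9P and SRAS is Y = 2807 + 6P.
Setting them equal: 1234 = 15P, so P = 82.27.
Substituting into AD, Y = 3300.60.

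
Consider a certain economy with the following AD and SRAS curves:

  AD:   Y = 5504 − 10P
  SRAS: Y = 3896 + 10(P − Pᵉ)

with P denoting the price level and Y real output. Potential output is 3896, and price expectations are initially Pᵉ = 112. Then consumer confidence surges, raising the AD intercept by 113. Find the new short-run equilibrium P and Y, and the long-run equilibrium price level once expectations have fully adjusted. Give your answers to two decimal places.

AD shifts right: new AD is Y = 5617 − 10P. With Pᵉ = 112, SRAS is Y = 2776 + 10P.
Short run: 5617 − 10P = 2776 + 10P gives 2841 = 20P, so P = 142.05 and Y = 5617 − 10P = 4196.50.
Y = 4196.50 is above potential 3896; expectations adjust and SRAS shifts left until Y = 3896.
Long run: on the new AD curve, 3896 = 5617 − 10P gives P = 172.10.

Short run: P = 142.05, Y = 4196.50. Long run: P = 172.10.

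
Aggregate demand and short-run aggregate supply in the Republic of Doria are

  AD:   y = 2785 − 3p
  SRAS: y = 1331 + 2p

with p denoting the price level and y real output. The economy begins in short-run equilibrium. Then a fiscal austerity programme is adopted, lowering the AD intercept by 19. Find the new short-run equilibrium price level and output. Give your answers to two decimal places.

This is a negative demand shock: AD shifts left.
New AD: y = 2766 − 3p.
Set AD = SRAS: 2766 − 3p = 1331 + 2p, so 1435 = 5p and p = 287.00.
Substituting into AD, y = 1905.00.

p = 287.00, y = 1905.00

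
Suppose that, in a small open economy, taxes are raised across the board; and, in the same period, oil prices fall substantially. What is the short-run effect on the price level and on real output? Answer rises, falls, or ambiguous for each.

Price level: falls; output: ambiguous

The first event is a negative demand shock: AD shifts left, which by itself pushes P down and Y down.
The second is a favourable supply shock: SRAS shifts right, which by itself pushes P down and Y up.
Both shocks push P down, so P falls. The two shocks push Y in opposite directions, so the effect on Y is ambiguous.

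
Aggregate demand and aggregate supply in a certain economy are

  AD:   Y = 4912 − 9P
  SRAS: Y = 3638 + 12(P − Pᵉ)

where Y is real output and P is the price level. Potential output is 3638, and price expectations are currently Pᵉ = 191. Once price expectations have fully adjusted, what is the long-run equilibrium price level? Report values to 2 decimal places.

Short run: with Pᵉ = 191, SRAS is Y = 1346 + 12P. Setting AD = SRAS gives 3566 = 21P, so P = 169.81 and Y = 4912 − 9P = 3383.71.
Output 3383.71 is below potential 3638, so over time expected prices fall and SRAS shifts right until Y returns to 3638.
Long run: Y = 3638 on the AD curve gives 3638 = 4912 − 9P, so P = 141.56.

Long-run P = 141.56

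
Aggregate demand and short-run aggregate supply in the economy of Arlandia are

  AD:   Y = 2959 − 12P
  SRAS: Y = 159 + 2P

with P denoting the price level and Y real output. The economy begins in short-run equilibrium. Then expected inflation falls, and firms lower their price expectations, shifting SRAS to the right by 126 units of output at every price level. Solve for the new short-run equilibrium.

This is a positive supply shock: SRAS shifts right.
New SRAS: Y = 285 + 2P.
Set AD = SRAS: 2959 − 12P = 285 + 2P, so 2674 = 14P and P = 191.
Y = 2959 − 12·191 = 667.

P = 191, Y = 667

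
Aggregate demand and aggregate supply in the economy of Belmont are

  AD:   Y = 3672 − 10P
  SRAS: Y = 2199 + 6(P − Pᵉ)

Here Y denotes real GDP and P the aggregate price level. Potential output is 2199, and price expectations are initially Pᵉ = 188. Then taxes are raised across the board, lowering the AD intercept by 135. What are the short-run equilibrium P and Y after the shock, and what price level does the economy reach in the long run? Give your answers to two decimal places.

AD shifts left: new AD is Y = 3537 − 10P. With Pᵉ = 188, SRAS is Y = 1071 + 6P.
Short run: 3537 − 10P = 1071 + 6P gives 2466 = 16P, so P = 154.13 and Y = 3537 − 10P = 1995.75.
Y = 1995.75 is below potential 2199; expectations adjust and SRAS shifts right until Y = 2199.
Long run: on the new AD curve, 2199 = 3537 − 10P gives P = 133.80.

Short run: P = 154.13, Y = 1995.75. Long run: P = 133.80.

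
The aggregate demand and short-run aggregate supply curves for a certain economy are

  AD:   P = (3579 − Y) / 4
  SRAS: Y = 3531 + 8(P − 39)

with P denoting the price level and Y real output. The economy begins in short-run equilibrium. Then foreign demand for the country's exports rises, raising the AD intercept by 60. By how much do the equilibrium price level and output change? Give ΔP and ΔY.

This is a positive demand shock: AD shifts right.
New AD: Y = 3639 − 4P.
SRAS can be written Y = 3219 + 8P.
Set AD = SRAS: 3639 − 4P = 3219 + 8P, so 420 = 12P and P = 35.
Y = 3639 − 4·35 = 3499.
Initially P = 30, Y = 3459, so ΔP = +5 and ΔY = +40.

ΔP = +5, ΔY = +40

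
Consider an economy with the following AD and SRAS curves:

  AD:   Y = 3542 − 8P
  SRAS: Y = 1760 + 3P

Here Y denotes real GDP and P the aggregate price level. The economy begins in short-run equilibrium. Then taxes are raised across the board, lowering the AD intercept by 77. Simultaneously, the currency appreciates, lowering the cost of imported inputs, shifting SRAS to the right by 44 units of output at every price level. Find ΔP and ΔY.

After both shocks: AD is Y = 3465 − 8P and SRAS is Y = 1804 + 3P.
Setting them equal: 1661 = 11P, so P = 151.
Y = 3465 − 8·151 = 2257.
Initially P = 162, Y = 2246, so ΔP = -11 and ΔY = +11.

ΔP = -11, ΔY = +11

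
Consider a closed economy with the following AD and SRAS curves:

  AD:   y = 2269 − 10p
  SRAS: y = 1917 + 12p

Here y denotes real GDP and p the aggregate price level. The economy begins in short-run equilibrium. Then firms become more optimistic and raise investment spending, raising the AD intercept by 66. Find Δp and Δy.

This is a positive demand shock: AD shifts right.
New AD: y = 2335 − 10p.
Set AD = SRAS: 2335 − 10p = 1917 + 12p, so 418 = 22p and p = 19.
y = 2335 − 10·19 = 2145.
Initially p = 16, y = 2109, so Δp = +3 and Δy = +36.

Δp = +3, Δy = +36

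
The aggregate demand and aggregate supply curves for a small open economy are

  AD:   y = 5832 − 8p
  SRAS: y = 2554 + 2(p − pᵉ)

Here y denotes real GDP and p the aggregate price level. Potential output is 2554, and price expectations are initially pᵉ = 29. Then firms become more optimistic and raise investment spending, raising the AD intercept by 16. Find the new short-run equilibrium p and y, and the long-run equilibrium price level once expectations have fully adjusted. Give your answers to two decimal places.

Short run: p = 335.20, y = 3166.40. Long run: p = 411.75.

AD shifts right: new AD is y = 5848 − 8p. With pᵉ = 29, SRAS is y = 2496 + 2p.
Short run: 5848 − 8p = 2496 + 2p gives 3352 = 10p, so p = 335.20 and y = 5848 − 8p = 3166.40.
y = 3166.40 is above potential 2554; expectations adjust and SRAS shifts left until y = 2554.
Long run: on the new AD curve, 2554 = 5848 − 8p gives p = 411.75.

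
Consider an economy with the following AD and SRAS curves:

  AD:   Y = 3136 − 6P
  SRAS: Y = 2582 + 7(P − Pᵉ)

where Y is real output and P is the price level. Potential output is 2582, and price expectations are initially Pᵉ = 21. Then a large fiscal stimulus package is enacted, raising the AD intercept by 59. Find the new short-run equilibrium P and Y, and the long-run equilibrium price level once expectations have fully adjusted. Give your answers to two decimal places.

Short run: P = 58.46, Y = 2844.23. Long run: P = 102.17.

AD shifts right: new AD is Y = 3195 − 6P. With Pᵉ = 21, SRAS is Y = 2435 + 7P.
Short run: 3195 − 6P = 2435 + 7P gives 760 = 13P, so P = 58.46 and Y = 3195 − 6P = 2844.23.
Y = 2844.23 is above potential 2582; expectations adjust and SRAS shifts left until Y = 2582.
Long run: on the new AD curve, 2582 = 3195 − 6P gives P = 102.17.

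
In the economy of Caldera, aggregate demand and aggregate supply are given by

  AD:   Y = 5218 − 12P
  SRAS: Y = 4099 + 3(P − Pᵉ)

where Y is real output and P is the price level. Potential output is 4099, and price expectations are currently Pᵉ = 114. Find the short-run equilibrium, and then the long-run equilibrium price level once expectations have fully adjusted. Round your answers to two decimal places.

Short run: P = 97.40, Y = 4049.20. Long run: P = 93.25.

Short run: with Pᵉ = 114, SRAS is Y = 3757 + 3P. Setting AD = SRAS gives 1461 = 15P, so P = 97.40 and Y = 5218 − 12P = 4049.20.
Output 4049.20 is below potential 4099, so over time expected prices fall and SRAS shifts right until Y returns to 4099.
Long run: Y = 4099 on the AD curve gives 4099 = 5218 − 12P, so P = 93.25.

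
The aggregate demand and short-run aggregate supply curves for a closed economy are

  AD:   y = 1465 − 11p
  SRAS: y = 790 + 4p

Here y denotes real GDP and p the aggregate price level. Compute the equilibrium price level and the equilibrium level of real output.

Set AD = SRAS: 1465 − 11p = 790 + 4p, so 675 = 15p and p = 45.
Then y = 1465 − 11·45 = 970.

p = 45, y = 970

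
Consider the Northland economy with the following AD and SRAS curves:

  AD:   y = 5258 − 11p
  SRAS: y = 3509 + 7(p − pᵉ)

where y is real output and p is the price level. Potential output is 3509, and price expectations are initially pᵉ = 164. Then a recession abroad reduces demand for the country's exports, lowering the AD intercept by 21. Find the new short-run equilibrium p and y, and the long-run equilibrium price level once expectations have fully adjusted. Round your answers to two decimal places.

AD shifts left: new AD is y = 5237 − 11p. With pᵉ = 164, SRAS is y = 2361 + 7p.
Short run: 5237 − 11p = 2361 + 7p gives 2876 = 18p, so p = 159.78 and y = 5237 − 11p = 3479.44.
y = 3479.44 is below potential 3509; expectations adjust and SRAS shifts right until y = 3509.
Long run: on the new AD curve, 3509 = 5237 − 11p gives p = 157.09.

Short run: p = 159.78, y = 3479.44. Long run: p = 157.09.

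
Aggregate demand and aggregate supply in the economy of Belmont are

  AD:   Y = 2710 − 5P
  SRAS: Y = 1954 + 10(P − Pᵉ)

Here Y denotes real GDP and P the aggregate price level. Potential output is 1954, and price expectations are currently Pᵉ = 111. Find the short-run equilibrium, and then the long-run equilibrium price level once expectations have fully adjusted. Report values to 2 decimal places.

Short run: P = 124.40, Y = 2088.00. Long run: P = 151.20.

Short run: with Pᵉ = 111, SRAS is Y = 844 + 10P. Setting AD = SRAS gives 1866 = 15P, so P = 124.40 and Y = 2710 − 5P = 2088.00.
Output 2088.00 is above potential 1954, so over time expected prices rise and SRAS shifts left until Y returns to 1954.
Long run: Y = 1954 on the AD curve gives 1954 = 2710 − 5P, so P = 151.20.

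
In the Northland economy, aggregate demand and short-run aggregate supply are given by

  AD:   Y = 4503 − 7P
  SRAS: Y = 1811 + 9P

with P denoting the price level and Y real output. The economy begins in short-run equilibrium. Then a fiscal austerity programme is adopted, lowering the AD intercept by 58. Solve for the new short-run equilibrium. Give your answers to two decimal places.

This is a negative demand shock: AD shifts left.
New AD: Y = 4445 − 7P.
Set AD = SRAS: 4445 − 7P = 1811 + 9P, so 2634 = 16P and P = 164.63.
Substituting into AD, Y = 3292.63.

P = 164.63, Y = 3292.63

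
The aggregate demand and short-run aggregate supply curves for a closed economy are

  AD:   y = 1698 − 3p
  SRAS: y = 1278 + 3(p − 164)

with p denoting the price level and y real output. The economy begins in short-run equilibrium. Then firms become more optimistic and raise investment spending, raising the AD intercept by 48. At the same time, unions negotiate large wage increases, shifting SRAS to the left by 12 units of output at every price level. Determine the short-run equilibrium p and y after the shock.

After both shocks: AD is y = 1746 − 3p and SRAS is y = 774 + 3p.
Setting them equal: 972 = 6p, so p = 162.
y = 1746 − 3·162 = 1260.

p = 162, y = 1260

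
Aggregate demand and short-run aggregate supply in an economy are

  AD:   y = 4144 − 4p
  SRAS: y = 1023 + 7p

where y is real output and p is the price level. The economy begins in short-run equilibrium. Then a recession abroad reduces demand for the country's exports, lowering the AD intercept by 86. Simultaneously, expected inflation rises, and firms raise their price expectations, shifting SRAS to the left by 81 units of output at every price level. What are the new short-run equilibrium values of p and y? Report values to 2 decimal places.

p = 283.27, y = 2924.91

After both shocks: AD is y = 4058 − 4p and SRAS is y = 942 + 7p.
Setting them equal: 3116 = 11p, so p = 283.27.
Substituting into AD, y = 2924.91.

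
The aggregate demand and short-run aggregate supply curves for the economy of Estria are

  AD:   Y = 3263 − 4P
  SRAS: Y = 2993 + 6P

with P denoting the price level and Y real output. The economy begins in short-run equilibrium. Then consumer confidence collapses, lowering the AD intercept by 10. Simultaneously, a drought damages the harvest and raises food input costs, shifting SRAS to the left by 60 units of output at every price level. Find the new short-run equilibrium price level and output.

P = 32, Y = 3125

After both shocks: AD is Y = 3253 − 4P and SRAS is Y = 2933 + 6P.
Setting them equal: 320 = 10P, so P = 32.
Y = 3253 − 4·32 = 3125.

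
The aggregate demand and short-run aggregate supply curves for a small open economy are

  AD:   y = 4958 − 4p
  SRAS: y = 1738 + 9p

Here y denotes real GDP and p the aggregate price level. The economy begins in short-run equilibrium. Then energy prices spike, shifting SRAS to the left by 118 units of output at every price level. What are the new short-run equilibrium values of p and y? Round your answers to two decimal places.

p = 256.77, y = 3930.92

This is a negative supply shock: SRAS shifts left.
New SRAS: y = 1620 + 9p.
Set AD = SRAS: 4958 − 4p = 1620 + 9p, so 3338 = 13p and p = 256.77.
Substituting into AD, y = 3930.92.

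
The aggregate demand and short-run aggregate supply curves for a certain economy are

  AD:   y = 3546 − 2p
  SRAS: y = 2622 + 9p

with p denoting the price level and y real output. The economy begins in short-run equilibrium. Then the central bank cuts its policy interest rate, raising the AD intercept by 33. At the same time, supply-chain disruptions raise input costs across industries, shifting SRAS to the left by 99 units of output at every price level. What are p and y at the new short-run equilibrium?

After both shocks: AD is y = 3579 − 2p and SRAS is y = 2523 + 9p.
Setting them equal: 1056 = 11p, so p = 96.
y = 3579 − 2·96 = 3387.

p = 96, y = 3387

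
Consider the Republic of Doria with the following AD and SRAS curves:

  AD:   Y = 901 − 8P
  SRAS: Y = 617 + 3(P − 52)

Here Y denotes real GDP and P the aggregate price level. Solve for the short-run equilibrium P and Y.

P = 40, Y = 581

Write SRAS as Y = 617 + 3P − 156 = 461 + 3P.
Set AD = SRAS: 901 − 8P = 461 + 3P, so 440 = 11P and P = 40.
Then Y = 901 − 8·40 = 581.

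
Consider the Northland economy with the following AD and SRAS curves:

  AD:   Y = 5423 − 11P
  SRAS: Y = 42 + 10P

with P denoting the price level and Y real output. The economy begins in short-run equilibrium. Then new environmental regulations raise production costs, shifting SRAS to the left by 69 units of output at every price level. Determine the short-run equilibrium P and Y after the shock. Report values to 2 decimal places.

P = 259.52, Y = 2568.24

This is a negative supply shock: SRAS shifts left.
New SRAS: Y = 10P − 27.
Set AD = SRAS: 5423 − 11P = 10P − 27, so 5450 = 21P and P = 259.52.
Substituting into AD, Y = 2568.24.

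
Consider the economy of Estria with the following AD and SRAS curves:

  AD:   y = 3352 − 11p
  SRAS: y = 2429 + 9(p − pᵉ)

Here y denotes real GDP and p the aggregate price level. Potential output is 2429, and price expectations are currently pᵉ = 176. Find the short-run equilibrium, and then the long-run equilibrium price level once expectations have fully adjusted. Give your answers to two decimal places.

Short run: with pᵉ = 176, SRAS is y = 845 + 9p. Setting AD = SRAS gives 2507 = 20p, so p = 125.35 and y = 3352 − 11p = 1973.15.
Output 1973.15 is below potential 2429, so over time expected prices fall and SRAS shifts right until y returns to 2429.
Long run: y = 2429 on the AD curve gives 2429 = 3352 − 11p, so p = 83.91.

Short run: p = 125.35, y = 1973.15. Long run: p = 83.91.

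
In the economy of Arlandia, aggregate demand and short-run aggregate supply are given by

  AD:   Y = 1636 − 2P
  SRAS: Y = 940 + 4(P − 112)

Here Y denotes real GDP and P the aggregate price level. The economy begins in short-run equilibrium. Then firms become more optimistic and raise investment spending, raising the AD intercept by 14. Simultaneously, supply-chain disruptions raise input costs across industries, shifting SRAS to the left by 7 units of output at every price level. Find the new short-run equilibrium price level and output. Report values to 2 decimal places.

P = 194.17, Y = 1261.67

After both shocks: AD is Y = 1650 − 2P and SRAS is Y = 485 + 4P.
Setting them equal: 1165 = 6P, so P = 194.17.
Substituting into AD, Y = 1261.67.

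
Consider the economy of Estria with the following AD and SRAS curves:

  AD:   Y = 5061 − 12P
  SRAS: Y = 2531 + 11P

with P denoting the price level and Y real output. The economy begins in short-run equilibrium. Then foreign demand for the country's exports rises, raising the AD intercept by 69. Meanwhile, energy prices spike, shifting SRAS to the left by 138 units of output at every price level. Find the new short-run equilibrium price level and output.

P = 119, Y = 3702

After both shocks: AD is Y = 5130 − 12P and SRAS is Y = 2393 + 11P.
Setting them equal: 2737 = 23P, so P = 119.
Y = 5130 − 12·119 = 3702.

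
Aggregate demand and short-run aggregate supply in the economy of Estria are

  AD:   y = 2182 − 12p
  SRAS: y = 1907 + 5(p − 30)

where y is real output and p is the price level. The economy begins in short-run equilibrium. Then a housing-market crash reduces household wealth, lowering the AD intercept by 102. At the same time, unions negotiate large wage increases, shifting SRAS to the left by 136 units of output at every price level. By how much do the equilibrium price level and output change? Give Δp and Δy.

Δp = +2, Δy = -126

After both shocks: AD is y = 2080 − 12p and SRAS is y = 1621 + 5p.
Setting them equal: 459 = 17p, so p = 27.
y = 2080 − 12·27 = 1756.
Initially p = 25, y = 1882, so Δp = +2 and Δy = -126.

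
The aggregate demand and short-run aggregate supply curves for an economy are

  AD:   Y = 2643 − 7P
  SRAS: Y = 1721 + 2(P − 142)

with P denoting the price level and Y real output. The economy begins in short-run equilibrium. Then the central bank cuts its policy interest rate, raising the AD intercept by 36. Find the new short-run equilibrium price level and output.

P = 138, Y = 1713

This is a positive demand shock: AD shifts right.
New AD: Y = 2679 − 7P.
SRAS can be written Y = 1437 + 2P.
Set AD = SRAS: 2679 − 7P = 1437 + 2P, so 1242 = 9P and P = 138.
Y = 2679 − 7·138 = 1713.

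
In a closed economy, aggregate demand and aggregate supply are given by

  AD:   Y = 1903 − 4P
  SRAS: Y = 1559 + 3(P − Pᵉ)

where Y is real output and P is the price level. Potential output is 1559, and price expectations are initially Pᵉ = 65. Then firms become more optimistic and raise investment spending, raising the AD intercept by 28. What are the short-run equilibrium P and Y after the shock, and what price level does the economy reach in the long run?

Short run: P = 81, Y = 1607. Long run: P = 93.

AD shifts right: new AD is Y = 1931 − 4P. With Pᵉ = 65, SRAS is Y = 1364 + 3P.
Short run: 1931 − 4P = 1364 + 3P gives 567 = 7P, so P = 81 and Y = 1931 − 4·81 = 1607.
Y = 1607 is above potential 1559; expectations adjust and SRAS shifts left until Y = 1559.
Long run: on the new AD curve, 1559 = 1931 − 4P gives P = 93.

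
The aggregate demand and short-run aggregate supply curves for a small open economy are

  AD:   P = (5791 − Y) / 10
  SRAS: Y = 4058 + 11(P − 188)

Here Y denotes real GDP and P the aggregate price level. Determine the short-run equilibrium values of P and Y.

P = 181, Y = 3981

Write SRAS as Y = 4058 + 11P − 2068 = 1990 + 11P.
Rearrange AD to Y = 5791 − 10P.
Set AD = SRAS: 5791 − 10P = 1990 + 11P, so 3801 = 21P and P = 181.
Then Y = 5791 − 10·181 = 3981.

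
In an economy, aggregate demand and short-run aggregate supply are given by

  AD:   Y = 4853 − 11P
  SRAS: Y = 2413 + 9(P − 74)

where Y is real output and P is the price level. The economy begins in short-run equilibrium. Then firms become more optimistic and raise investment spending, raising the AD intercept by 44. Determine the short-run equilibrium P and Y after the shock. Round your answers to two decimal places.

P = 157.50, Y = 3164.50

This is a positive demand shock: AD shifts right.
New AD: Y = 4897 − 11P.
SRAS can be written Y = 1747 + 9P.
Set AD = SRAS: 4897 − 11P = 1747 + 9P, so 3150 = 20P and P = 157.50.
Substituting into AD, Y = 3164.50.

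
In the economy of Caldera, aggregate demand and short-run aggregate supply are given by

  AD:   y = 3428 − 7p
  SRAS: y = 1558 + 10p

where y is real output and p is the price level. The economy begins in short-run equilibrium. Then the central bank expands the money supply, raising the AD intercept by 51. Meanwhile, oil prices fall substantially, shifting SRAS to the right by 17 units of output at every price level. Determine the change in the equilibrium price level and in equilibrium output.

After both shocks: AD is y = 3479 − 7p and SRAS is y = 1575 + 10p.
Setting them equal: 1904 = 17p, so p = 112.
y = 3479 − 7·112 = 2695.
Initially p = 110, y = 2658, so Δp = +2 and Δy = +37.

Δp = +2, Δy = +37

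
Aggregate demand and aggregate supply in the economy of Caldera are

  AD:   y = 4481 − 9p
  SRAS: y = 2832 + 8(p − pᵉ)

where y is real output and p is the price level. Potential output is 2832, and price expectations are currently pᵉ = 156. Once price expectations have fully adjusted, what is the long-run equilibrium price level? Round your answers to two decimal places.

Long-run p = 183.22

Short run: with pᵉ = 156, SRAS is y = 1584 + 8p. Setting AD = SRAS gives 2897 = 17p, so p = 170.41 and y = 4481 − 9p = 2947.29.
Output 2947.29 is above potential 2832, so over time expected prices rise and SRAS shifts left until y returns to 2832.
Long run: y = 2832 on the AD curve gives 2832 = 4481 − 9p, so p = 183.22.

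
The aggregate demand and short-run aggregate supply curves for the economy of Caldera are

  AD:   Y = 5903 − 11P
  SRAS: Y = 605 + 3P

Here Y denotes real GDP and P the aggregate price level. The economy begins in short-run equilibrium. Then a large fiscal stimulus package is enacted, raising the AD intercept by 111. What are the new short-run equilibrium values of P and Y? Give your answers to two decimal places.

P = 386.36, Y = 1764.07

This is a positive demand shock: AD shifts right.
New AD: Y = 6014 − 11P.
Set AD = SRAS: 6014 − 11P = 605 + 3P, so 5409 = 14P and P = 386.36.
Substituting into AD, Y = 1764.07.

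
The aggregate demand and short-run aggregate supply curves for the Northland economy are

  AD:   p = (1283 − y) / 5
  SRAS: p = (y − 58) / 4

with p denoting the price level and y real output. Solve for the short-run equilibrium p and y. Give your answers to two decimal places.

Rearrange AD to y = 1283 − 5p.
Rearrange SRAS to y = 58 + 4p.
Set AD = SRAS: 1283 − 5p = 58 + 4p, so 1225 = 9p and p = 136.11.
Substituting into AD, y = 1283 − 5p = 602.44.

p = 136.11, y = 602.44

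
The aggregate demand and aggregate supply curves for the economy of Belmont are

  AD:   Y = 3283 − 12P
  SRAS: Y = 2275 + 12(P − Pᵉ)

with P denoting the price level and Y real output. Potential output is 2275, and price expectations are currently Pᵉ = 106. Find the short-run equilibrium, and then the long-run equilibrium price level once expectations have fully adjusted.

Short run: with Pᵉ = 106, SRAS is Y = 1003 + 12P. Setting AD = SRAS gives 2280 = 24P, so P = 95 and Y = 3283 − 12·95 = 2143.
Output 2143 is below potential 2275, so over time expected prices fall and SRAS shifts right until Y returns to 2275.
Long run: Y = 2275 on the AD curve gives 2275 = 3283 − 12P, so P = 84.

Short run: P = 95, Y = 2143. Long run: P = 84.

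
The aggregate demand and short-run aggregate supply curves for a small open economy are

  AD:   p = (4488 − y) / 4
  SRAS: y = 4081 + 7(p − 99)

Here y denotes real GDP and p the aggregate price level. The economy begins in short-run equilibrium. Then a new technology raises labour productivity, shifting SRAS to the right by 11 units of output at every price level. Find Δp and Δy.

Δp = -1, Δy = +4

This is a positive supply shock: SRAS shifts right.
New SRAS: y = 3399 + 7p.
Set AD = SRAS: 4488 − 4p = 3399 + 7p, so 1089 = 11p and p = 99.
y = 4488 − 4·99 = 4092.
Initially p = 100, y = 4088, so Δp = -1 and Δy = +4.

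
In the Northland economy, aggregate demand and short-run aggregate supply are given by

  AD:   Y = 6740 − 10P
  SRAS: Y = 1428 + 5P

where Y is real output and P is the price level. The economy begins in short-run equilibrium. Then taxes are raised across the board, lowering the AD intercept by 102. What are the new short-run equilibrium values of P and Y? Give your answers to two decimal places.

P = 347.33, Y = 3164.67

This is a negative demand shock: AD shifts left.
New AD: Y = 6638 − 10P.
Set AD = SRAS: 6638 − 10P = 1428 + 5P, so 5210 = 15P and P = 347.33.
Substituting into AD, Y = 3164.67.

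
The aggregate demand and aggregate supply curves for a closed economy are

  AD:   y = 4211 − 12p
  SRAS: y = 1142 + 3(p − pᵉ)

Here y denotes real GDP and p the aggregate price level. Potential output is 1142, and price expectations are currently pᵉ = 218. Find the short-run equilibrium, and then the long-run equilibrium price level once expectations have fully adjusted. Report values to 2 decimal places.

Short run: with pᵉ = 218, SRAS is y = 488 + 3p. Setting AD = SRAS gives 3723 = 15p, so p = 248.20 and y = 4211 − 12p = 1232.60.
Output 1232.60 is above potential 1142, so over time expected prices rise and SRAS shifts left until y returns to 1142.
Long run: y = 1142 on the AD curve gives 1142 = 4211 − 12p, so p = 255.75.

Short run: p = 248.20, y = 1232.60. Long run: p = 255.75.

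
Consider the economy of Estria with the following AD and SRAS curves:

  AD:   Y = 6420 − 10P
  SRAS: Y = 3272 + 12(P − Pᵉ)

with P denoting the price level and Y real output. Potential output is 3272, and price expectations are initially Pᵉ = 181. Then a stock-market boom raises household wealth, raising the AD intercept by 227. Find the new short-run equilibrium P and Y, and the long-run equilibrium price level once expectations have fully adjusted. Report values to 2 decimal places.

AD shifts right: new AD is Y = 6647 − 10P. With Pᵉ = 181, SRAS is Y = 1100 + 12P.
Short run: 6647 − 10P = 1100 + 12P gives 5547 = 22P, so P = 252.14 and Y = 6647 − 10P = 4125.64.
Y = 4125.64 is above potential 3272; expectations adjust and SRAS shifts left until Y = 3272.
Long run: on the new AD curve, 3272 = 6647 − 10P gives P = 337.50.

Short run: P = 252.14, Y = 4125.64. Long run: P = 337.50.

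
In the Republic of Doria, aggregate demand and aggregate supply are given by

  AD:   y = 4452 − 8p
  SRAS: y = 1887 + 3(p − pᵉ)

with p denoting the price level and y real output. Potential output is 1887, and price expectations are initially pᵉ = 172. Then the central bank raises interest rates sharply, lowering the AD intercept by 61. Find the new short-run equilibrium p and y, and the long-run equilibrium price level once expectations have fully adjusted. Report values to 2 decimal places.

Short run: p = 274.55, y = 2194.64. Long run: p = 313.00.

AD shifts left: new AD is y = 4391 − 8p. With pᵉ = 172, SRAS is y = 1371 + 3p.
Short run: 4391 − 8p = 1371 + 3p gives 3020 = 11p, so p = 274.55 and y = 4391 − 8p = 2194.64.
y = 2194.64 is above potential 1887; expectations adjust and SRAS shifts left until y = 1887.
Long run: on the new AD curve, 1887 = 4391 − 8p gives p = 313.00.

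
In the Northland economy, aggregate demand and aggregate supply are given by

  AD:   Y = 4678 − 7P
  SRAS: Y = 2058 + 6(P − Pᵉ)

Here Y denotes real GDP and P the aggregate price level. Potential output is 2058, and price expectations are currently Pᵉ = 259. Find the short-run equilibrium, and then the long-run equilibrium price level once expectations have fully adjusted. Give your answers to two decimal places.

Short run: with Pᵉ = 259, SRAS is Y = 504 + 6P. Setting AD = SRAS gives 4174 = 13P, so P = 321.08 and Y = 4678 − 7P = 2430.46.
Output 2430.46 is above potential 2058, so over time expected prices rise and SRAS shifts left until Y returns to 2058.
Long run: Y = 2058 on the AD curve gives 2058 = 4678 − 7P, so P = 374.29.

Short run: P = 321.08, Y = 2430.46. Long run: P = 374.29.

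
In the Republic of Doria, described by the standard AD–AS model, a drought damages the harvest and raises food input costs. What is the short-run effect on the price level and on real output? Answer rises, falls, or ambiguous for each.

Price level: rises; output: falls

This is an adverse supply shock: SRAS shifts left.
Moving along the downward-sloping AD curve, P rises and Y falls.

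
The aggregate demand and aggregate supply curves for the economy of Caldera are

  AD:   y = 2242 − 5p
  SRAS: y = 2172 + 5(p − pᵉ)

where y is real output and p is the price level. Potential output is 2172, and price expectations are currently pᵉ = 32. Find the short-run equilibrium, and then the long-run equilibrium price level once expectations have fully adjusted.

Short run: with pᵉ = 32, SRAS is y = 2012 + 5p. Setting AD = SRAS gives 230 = 10p, so p = 23 and y = 2242 − 5·23 = 2127.
Output 2127 is below potential 2172, so over time expected prices fall and SRAS shifts right until y returns to 2172.
Long run: y = 2172 on the AD curve gives 2172 = 2242 − 5p, so p = 14.

Short run: p = 23, y = 2127. Long run: p = 14.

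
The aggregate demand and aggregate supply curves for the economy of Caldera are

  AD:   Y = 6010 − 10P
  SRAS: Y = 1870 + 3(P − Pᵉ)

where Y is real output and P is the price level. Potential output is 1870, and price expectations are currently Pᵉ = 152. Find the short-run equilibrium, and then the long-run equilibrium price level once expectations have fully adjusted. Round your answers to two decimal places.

Short run: with Pᵉ = 152, SRAS is Y = 1414 + 3P. Setting AD = SRAS gives 4596 = 13P, so P = 353.54 and Y = 6010 − 10P = 2474.62.
Output 2474.62 is above potential 1870, so over time expected prices rise and SRAS shifts left until Y returns to 1870.
Long run: Y = 1870 on the AD curve gives 1870 = 6010 − 10P, so P = 414.00.

Short run: P = 353.54, Y = 2474.62. Long run: P = 414.00.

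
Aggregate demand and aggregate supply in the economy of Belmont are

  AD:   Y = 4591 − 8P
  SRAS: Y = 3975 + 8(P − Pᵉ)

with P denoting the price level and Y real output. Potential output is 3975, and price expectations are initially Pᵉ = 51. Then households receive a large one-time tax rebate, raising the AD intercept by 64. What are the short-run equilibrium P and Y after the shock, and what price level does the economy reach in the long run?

AD shifts right: new AD is Y = 4655 − 8P. With Pᵉ = 51, SRAS is Y = 3567 + 8P.
Short run: 4655 − 8P = 3567 + 8P gives 1088 = 16P, so P = 68 and Y = 4655 − 8·68 = 4111.
Y = 4111 is above potential 3975; expectations adjust and SRAS shifts left until Y = 3975.
Long run: on the new AD curve, 3975 = 4655 − 8P gives P = 85.

Short run: P = 68, Y = 4111. Long run: P = 85.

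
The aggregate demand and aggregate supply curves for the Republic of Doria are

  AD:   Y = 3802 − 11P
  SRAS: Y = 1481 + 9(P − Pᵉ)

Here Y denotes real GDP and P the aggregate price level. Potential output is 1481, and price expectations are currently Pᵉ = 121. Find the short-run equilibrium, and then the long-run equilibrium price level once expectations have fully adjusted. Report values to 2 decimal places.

Short run: with Pᵉ = 121, SRAS is Y = 392 + 9P. Setting AD = SRAS gives 3410 = 20P, so P = 170.50 and Y = 3802 − 11P = 1926.50.
Output 1926.50 is above potential 1481, so over time expected prices rise and SRAS shifts left until Y returns to 1481.
Long run: Y = 1481 on the AD curve gives 1481 = 3802 − 11P, so P = 211.00.

Short run: P = 170.50, Y = 1926.50. Long run: P = 211.00.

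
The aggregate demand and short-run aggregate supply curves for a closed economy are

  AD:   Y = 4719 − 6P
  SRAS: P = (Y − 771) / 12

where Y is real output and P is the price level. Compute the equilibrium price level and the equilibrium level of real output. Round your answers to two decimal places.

P = 219.33, Y = 3403.00

Rearrange SRAS to Y = 771 + 12P.
Set AD = SRAS: 4719 − 6P = 771 + 12P, so 3948 = 18P and P = 219.33.
Substituting into AD, Y = 4719 − 6P = 3403.00.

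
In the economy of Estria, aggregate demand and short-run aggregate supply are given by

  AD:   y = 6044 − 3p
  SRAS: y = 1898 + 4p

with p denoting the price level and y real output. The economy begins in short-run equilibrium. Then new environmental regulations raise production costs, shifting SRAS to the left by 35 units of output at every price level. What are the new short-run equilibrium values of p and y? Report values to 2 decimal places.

This is a negative supply shock: SRAS shifts left.
New SRAS: y = 1863 + 4p.
Set AD = SRAS: 6044 − 3p = 1863 + 4p, so 4181 = 7p and p = 597.29.
Substituting into AD, y = 4252.14.

p = 597.29, y = 4252.14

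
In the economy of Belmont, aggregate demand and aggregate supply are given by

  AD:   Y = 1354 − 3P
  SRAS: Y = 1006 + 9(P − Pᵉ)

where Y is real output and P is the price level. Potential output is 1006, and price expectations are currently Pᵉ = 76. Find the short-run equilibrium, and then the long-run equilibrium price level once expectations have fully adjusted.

Short run: P = 86, Y = 1096. Long run: P = 116.

Short run: with Pᵉ = 76, SRAS is Y = 322 + 9P. Setting AD = SRAS gives 1032 = 12P, so P = 86 and Y = 1354 − 3·86 = 1096.
Output 1096 is above potential 1006, so over time expected prices rise and SRAS shifts left until Y returns to 1006.
Long run: Y = 1006 on the AD curve gives 1006 = 1354 − 3P, so P = 116.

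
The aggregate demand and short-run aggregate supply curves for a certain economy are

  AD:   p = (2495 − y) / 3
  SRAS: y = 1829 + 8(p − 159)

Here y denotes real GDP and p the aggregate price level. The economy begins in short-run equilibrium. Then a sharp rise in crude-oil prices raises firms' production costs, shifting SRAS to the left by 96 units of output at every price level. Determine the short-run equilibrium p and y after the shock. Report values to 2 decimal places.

This is a negative supply shock: SRAS shifts left.
New SRAS: y = 461 + 8p.
Set AD = SRAS: 2495 − 3p = 461 + 8p, so 2034 = 11p and p = 184.91.
Substituting into AD, y = 1940.27.

p = 184.91, y = 1940.27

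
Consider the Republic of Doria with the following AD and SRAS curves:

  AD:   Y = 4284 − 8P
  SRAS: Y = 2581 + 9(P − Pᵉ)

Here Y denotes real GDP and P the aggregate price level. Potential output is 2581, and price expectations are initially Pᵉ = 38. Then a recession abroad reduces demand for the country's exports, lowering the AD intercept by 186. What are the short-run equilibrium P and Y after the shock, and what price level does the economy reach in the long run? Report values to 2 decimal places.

AD shifts left: new AD is Y = 4098 − 8P. With Pᵉ = 38, SRAS is Y = 2239 + 9P.
Short run: 4098 − 8P = 2239 + 9P gives 1859 = 17P, so P = 109.35 and Y = 4098 − 8P = 3223.18.
Y = 3223.18 is above potential 2581; expectations adjust and SRAS shifts left until Y = 2581.
Long run: on the new AD curve, 2581 = 4098 − 8P gives P = 189.63.

Short run: P = 109.35, Y = 3223.18. Long run: P = 189.63.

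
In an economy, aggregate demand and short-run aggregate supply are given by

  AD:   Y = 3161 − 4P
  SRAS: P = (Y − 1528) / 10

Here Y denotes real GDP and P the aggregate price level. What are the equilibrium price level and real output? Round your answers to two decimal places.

P = 116.64, Y = 2694.43

Rearrange SRAS to Y = 1528 + 10P.
Set AD = SRAS: 3161 − 4P = 1528 + 10P, so 1633 = 14P and P = 116.64.
Substituting into AD, Y = 3161 − 4P = 2694.43.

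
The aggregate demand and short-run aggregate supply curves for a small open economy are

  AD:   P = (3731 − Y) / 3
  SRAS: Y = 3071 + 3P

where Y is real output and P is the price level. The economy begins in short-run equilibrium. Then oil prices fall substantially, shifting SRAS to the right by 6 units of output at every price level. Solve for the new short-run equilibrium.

P = 109, Y = 3404

This is a positive supply shock: SRAS shifts right.
New SRAS: Y = 3077 + 3P.
Set AD = SRAS: 3731 − 3P = 3077 + 3P, so 654 = 6P and P = 109.
Y = 3731 − 3·109 = 3404.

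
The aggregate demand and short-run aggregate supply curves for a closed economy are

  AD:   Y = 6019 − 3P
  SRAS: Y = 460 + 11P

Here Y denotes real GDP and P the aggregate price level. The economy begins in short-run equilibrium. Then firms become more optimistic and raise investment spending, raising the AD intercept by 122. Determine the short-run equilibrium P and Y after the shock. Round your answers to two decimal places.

This is a positive demand shock: AD shifts right.
New AD: Y = 6141 − 3P.
Set AD = SRAS: 6141 − 3P = 460 + 11P, so 5681 = 14P and P = 405.79.
Substituting into AD, Y = 4923.64.

P = 405.79, Y = 4923.64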